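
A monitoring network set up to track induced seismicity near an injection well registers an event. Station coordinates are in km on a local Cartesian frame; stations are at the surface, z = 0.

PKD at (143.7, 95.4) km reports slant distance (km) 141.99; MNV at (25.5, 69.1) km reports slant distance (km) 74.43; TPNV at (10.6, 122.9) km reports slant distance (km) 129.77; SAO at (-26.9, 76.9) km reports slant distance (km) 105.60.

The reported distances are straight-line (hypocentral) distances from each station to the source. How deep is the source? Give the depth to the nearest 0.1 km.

depth ≈ 12.4 km

Each station gives a sphere (x−x_i)² + (y−y_i)² + z² = d_i² (stations at z=0).
Subtracting the PKD sphere from MNV and TPNV: z² cancels, leaving linear equations in x and y:
-236.4 x − 52.6 y = -9704.45
-266.2 x + 55.0 y = -11213.17
Solving: x ≈ 41.607, y ≈ -2.498 km (keep extra digits for the depth step; rounded: 41.6, -2.5).
Then from the PKD sphere: z² = 141.99² − (x − 143.7)² − (y − 95.4)² with x = 41.607, y = -2.498, so z ≈ 12.416 ≈ 12.4 km.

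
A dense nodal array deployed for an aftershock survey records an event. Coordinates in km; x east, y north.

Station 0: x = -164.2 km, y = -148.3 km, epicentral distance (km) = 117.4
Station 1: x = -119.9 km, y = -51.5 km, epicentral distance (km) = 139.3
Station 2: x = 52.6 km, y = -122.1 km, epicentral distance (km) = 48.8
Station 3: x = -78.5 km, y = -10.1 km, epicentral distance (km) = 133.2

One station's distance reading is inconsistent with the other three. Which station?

Solve using three stations at a time. Using Station 1, Station 2, Station 3 (subtract circle equations pairwise → linear system) gives (x, y) ≈ (4.4, -114.3).
Distances from that point to each station vs reported:
  Station 0: calculated 172.0 vs reported 117.4 → residual 54.6 km
  Station 1: calculated 139.3 vs reported 139.3 → residual 0.0 km
  Station 2: calculated 48.8 vs reported 48.8 → residual 0.0 km
  Station 3: calculated 133.2 vs reported 133.2 → residual 0.0 km
Station 1, Station 2, Station 3 are mutually consistent (residuals ≈ 0); Station 0 is off by 54.6 km.

Station 0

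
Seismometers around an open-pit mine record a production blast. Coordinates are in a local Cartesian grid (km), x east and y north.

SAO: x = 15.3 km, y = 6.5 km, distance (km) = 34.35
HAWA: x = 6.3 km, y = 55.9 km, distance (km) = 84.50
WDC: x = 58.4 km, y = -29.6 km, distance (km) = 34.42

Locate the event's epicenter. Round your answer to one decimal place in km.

Circle about each station: (x − 15.3)² + (y − 6.5)² = 34.35²; (x − 6.3)² + (y − 55.9)² = 84.50²; (x − 58.4)² + (y + 29.6)² = 34.42².
Subtracting the SAO equation from the HAWA and WDC equations removes the quadratic terms:
-18.0 x + 98.8 y = -3072.17
86.2 x − 72.2 y = 4005.57
Solving the 2×2 system: x ≈ 24.1, y ≈ -26.7 km.
Check against SAO (with the unrounded x, y): √((x − 15.3)²+(y − 6.5)²) = 34.35 ≈ 34.35 km. ✓

24.1 km east, -26.7 km north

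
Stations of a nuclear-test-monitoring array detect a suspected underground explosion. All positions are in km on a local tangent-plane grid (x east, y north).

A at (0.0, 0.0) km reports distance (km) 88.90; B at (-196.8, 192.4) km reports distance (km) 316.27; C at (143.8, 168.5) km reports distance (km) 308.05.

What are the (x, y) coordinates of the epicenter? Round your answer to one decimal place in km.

-37.3 km east, -80.7 km north

Circle about each station: x² + y² = 88.90²; (x + 196.8)² + (y − 192.4)² = 316.27²; (x − 143.8)² + (y − 168.5)² = 308.05².
Subtracting the A equation from the B and C equations removes the quadratic terms:
-393.6 x + 384.8 y = -16375.50
287.6 x + 337.0 y = -37920.90
Solving the 2×2 system: x ≈ -37.3, y ≈ -80.7 km.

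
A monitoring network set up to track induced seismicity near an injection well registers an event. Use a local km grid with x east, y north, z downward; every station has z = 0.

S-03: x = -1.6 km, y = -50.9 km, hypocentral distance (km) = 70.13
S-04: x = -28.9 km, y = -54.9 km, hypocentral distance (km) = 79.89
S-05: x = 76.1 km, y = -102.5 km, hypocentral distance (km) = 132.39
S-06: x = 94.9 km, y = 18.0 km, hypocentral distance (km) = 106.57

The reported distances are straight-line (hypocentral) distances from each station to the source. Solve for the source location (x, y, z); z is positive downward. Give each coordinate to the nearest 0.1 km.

Each station gives a sphere (x−x_i)² + (y−y_i)² + z² = d_i² (stations at z=0).
Subtracting the S-03 sphere from S-04 and S-05: z² cancels, leaving linear equations in x and y:
-54.6 x − 8.0 y = -208.35
155.4 x − 103.2 y = 1095.19
Solving: x ≈ 4.400, y ≈ -3.987 km (keep extra digits for the depth step; rounded: 4.4, -4.0).
Then from the S-03 sphere: z² = 70.13² − (x + 1.6)² − (y + 50.9)² with x = 4.400, y = -3.987, so z ≈ 51.782 ≈ 51.8 km.

x ≈ 4.4 km, y ≈ -4.0 km, depth ≈ 51.8 km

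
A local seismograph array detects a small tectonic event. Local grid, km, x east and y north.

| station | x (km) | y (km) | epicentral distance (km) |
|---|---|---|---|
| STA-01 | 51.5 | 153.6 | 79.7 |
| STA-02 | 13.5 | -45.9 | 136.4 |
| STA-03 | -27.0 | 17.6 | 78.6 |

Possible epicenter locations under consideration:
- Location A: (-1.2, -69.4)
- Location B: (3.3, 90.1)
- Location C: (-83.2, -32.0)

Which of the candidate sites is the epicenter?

Location B

For each candidate, compare |candidate − station| to the reported distance:
Location A: residuals STA-01 149.4, STA-02 108.7, STA-03 12.1 → max 149.4 km
Location B: residuals STA-01 0.0, STA-02 0.0, STA-03 0.0 → max 0.0 km
Location C: residuals STA-01 149.6, STA-02 38.7, STA-03 3.6 → max 149.6 km
Only Location B has all residuals ≈ 0.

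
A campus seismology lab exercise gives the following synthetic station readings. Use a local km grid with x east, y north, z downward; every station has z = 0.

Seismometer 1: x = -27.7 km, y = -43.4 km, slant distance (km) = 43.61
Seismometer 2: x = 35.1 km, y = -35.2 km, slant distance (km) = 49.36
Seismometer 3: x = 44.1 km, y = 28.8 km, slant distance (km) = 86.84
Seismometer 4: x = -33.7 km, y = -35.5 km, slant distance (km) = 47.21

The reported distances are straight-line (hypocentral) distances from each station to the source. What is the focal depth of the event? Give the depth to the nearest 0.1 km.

Each station gives a sphere (x−x_i)² + (y−y_i)² + z² = d_i² (stations at z=0).
Subtracting the Seismometer 1 sphere from Seismometer 2 and Seismometer 3: z² cancels, leaving linear equations in x and y:
125.6 x + 16.4 y = -714.38
143.6 x + 144.4 y = -5515.95
Solving: x ≈ -0.804, y ≈ -37.399 km (keep extra digits for the depth step; rounded: -0.8, -37.4).
Then from the Seismometer 1 sphere: z² = 43.61² − (x + 27.7)² − (y + 43.4)² with x = -0.804, y = -37.399, so z ≈ 33.800 ≈ 33.8 km.

depth ≈ 33.8 km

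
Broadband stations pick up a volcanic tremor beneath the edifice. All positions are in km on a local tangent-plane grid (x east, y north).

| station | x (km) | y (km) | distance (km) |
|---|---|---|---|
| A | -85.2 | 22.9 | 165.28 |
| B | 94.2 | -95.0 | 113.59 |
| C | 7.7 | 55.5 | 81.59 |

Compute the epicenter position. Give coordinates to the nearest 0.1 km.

Circle about each station: (x + 85.2)² + (y − 22.9)² = 165.28²; (x − 94.2)² + (y + 95.0)² = 113.59²; (x − 7.7)² + (y − 55.5)² = 81.59².
Subtracting the A equation from the B and C equations removes the quadratic terms:
358.8 x − 235.8 y = 24529.98
185.8 x + 65.2 y = 16016.64
Solving the 2×2 system: x ≈ 80.0, y ≈ 17.7 km.

x ≈ 80.0 km, y ≈ 17.7 km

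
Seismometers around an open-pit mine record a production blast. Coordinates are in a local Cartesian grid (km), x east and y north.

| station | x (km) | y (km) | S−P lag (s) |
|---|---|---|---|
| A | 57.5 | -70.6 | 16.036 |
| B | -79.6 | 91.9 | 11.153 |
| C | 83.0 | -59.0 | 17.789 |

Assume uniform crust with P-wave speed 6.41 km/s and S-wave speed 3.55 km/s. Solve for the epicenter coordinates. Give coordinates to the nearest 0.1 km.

-38.8 km east, 13.1 km north

Distance from S−P lag: d = Δt · v_P v_S / (v_P − v_S) = Δt · (6.41·3.55)/(6.41−3.55) ≈ 7.9565·Δt.
So d_A = 127.59, d_B = 88.74, d_C = 141.54 km.
Circle about each station: (x − 57.5)² + (y + 70.6)² = 127.59²; (x + 79.6)² + (y − 91.9)² = 88.74²; (x − 83.0)² + (y + 59.0)² = 141.54².
Subtracting the A equation from the B and C equations removes the quadratic terms:
-274.2 x + 325.0 y = 14895.58
51.0 x + 23.2 y = -1674.97
Solving the 2×2 system: x ≈ -38.8, y ≈ 13.1 km.
Check against A (with the unrounded x, y): √((x − 57.5)²+(y + 70.6)²) = 127.59 ≈ 127.59 km. ✓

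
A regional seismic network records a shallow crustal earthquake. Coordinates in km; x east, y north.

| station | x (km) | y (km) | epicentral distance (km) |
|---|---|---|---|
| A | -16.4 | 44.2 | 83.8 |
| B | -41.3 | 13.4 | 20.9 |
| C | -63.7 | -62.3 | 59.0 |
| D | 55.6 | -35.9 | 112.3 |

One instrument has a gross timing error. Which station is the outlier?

Solve using three stations at a time. Using B, C, D (subtract circle equations pairwise → linear system) gives (x, y) ≈ (-52.2, -4.4).
Distances from that point to each station vs reported:
  A: calculated 60.4 vs reported 83.8 → residual 23.4 km
  B: calculated 20.9 vs reported 20.9 → residual 0.0 km
  C: calculated 59.0 vs reported 59.0 → residual 0.0 km
  D: calculated 112.3 vs reported 112.3 → residual 0.0 km
B, C, D are mutually consistent (residuals ≈ 0); A is off by 23.4 km.

A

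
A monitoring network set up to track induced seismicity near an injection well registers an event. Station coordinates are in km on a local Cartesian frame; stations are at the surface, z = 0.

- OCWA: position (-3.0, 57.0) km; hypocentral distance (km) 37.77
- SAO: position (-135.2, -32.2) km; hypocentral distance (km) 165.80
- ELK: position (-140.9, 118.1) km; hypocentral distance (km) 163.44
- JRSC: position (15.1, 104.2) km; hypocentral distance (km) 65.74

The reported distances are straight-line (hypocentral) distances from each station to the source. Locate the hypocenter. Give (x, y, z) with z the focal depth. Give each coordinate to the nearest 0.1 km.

x ≈ 3.5 km, y ≈ 50.9 km, depth ≈ 36.7 km

Each station gives a sphere (x−x_i)² + (y−y_i)² + z² = d_i² (stations at z=0).
Subtracting the OCWA sphere from SAO and ELK: z² cancels, leaving linear equations in x and y:
-264.4 x − 178.4 y = -10005.19
-275.8 x + 122.2 y = 5256.36
Solving: x ≈ 3.495, y ≈ 50.903 km (keep extra digits for the depth step; rounded: 3.5, 50.9).
Then from the OCWA sphere: z² = 37.77² − (x + 3.0)² − (y − 57.0)² with x = 3.495, y = 50.903, so z ≈ 36.704 ≈ 36.7 km.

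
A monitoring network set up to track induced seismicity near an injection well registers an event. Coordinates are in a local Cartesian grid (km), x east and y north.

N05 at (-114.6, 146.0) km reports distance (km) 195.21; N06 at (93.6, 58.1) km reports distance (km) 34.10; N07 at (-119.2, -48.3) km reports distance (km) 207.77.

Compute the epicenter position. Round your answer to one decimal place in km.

Circle about each station: (x + 114.6)² + (y − 146.0)² = 195.21²; (x − 93.6)² + (y − 58.1)² = 34.10²; (x + 119.2)² + (y + 48.3)² = 207.77².
Subtracting pairs of circle equations eliminates x²+y² and gives linear equations (the radical axes):
416.4 x − 175.8 y = 14631.54
-9.2 x − 388.6 y = -22969.06
Solving the 2×2 system: x ≈ 59.5, y ≈ 57.7 km.

x ≈ 59.5 km, y ≈ 57.7 km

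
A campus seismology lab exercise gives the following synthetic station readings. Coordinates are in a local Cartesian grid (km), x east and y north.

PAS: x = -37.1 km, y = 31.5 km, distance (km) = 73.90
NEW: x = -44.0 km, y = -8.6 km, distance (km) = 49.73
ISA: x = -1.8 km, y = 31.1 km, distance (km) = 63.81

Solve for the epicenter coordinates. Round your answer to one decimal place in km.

(-0.5, -32.7)

Circle about each station: (x + 37.1)² + (y − 31.5)² = 73.90²; (x + 44.0)² + (y + 8.6)² = 49.73²; (x + 1.8)² + (y − 31.1)² = 63.81².
Subtracting pairs of circle equations eliminates x²+y² and gives linear equations (the radical axes):
-13.8 x − 80.2 y = 2629.44
70.6 x − 0.8 y = -8.72
Solving the 2×2 system: x ≈ -0.5, y ≈ -32.7 km.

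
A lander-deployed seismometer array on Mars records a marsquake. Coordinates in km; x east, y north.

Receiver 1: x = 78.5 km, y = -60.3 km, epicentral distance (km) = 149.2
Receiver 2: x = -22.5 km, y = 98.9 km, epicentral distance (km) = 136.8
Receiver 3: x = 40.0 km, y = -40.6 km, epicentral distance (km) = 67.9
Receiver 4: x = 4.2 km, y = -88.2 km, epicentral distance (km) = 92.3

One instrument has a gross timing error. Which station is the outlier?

Solve using three stations at a time. Using Receiver 1, Receiver 2, Receiver 4 (subtract circle equations pairwise → linear system) gives (x, y) ≈ (-67.6, -30.2).
Distances from that point to each station vs reported:
  Receiver 1: calculated 149.2 vs reported 149.2 → residual 0.0 km
  Receiver 2: calculated 136.8 vs reported 136.8 → residual 0.0 km
  Receiver 3: calculated 108.1 vs reported 67.9 → residual 40.2 km
  Receiver 4: calculated 92.3 vs reported 92.3 → residual 0.0 km
Receiver 1, Receiver 2, Receiver 4 are mutually consistent (residuals ≈ 0); Receiver 3 is off by 40.2 km.

Receiver 3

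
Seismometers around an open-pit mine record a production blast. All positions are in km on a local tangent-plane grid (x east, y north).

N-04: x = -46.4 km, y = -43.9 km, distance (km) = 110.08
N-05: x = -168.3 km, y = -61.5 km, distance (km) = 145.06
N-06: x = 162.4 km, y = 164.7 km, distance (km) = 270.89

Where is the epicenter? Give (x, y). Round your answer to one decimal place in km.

x ≈ -86.8 km, y ≈ 58.5 km

Circle about each station: (x + 46.4)² + (y + 43.9)² = 110.08²; (x + 168.3)² + (y + 61.5)² = 145.06²; (x − 162.4)² + (y − 164.7)² = 270.89².
Subtracting pairs of circle equations eliminates x²+y² and gives linear equations (the radical axes):
-243.8 x − 35.2 y = 19102.17
417.6 x + 417.2 y = -11844.11
Solving the 2×2 system: x ≈ -86.8, y ≈ 58.5 km.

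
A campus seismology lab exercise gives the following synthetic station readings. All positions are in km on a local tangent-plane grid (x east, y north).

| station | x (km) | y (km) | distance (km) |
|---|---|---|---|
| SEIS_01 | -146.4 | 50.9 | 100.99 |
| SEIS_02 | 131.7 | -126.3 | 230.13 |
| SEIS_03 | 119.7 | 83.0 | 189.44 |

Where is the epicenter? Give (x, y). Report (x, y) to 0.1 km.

x ≈ -54.6 km, y ≈ 8.8 km

Circle about each station: (x + 146.4)² + (y − 50.9)² = 100.99²; (x − 131.7)² + (y + 126.3)² = 230.13²; (x − 119.7)² + (y − 83.0)² = 189.44².
Subtracting pairs of circle equations eliminates x²+y² and gives linear equations (the radical axes):
556.2 x − 354.4 y = -33488.03
532.2 x + 64.2 y = -28495.21
Solving the 2×2 system: x ≈ -54.6, y ≈ 8.8 km.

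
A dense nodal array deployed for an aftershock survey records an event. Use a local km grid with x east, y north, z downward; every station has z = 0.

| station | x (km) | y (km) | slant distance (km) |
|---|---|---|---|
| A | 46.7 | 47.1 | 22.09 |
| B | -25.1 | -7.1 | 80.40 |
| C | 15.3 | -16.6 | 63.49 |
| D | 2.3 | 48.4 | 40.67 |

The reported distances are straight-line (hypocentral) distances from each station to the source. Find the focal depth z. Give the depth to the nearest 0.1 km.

depth ≈ 18.7 km

Each station gives a sphere (x−x_i)² + (y−y_i)² + z² = d_i² (stations at z=0).
Subtracting the A sphere from B and C: z² cancels, leaving linear equations in x and y:
-143.6 x − 108.4 y = -9695.07
-62.8 x − 127.4 y = -7432.66
Solving: x ≈ 37.385, y ≈ 39.913 km (keep extra digits for the depth step; rounded: 37.4, 39.9).
Then from the A sphere: z² = 22.09² − (x − 46.7)² − (y − 47.1)² with x = 37.385, y = 39.913, so z ≈ 18.696 ≈ 18.7 km.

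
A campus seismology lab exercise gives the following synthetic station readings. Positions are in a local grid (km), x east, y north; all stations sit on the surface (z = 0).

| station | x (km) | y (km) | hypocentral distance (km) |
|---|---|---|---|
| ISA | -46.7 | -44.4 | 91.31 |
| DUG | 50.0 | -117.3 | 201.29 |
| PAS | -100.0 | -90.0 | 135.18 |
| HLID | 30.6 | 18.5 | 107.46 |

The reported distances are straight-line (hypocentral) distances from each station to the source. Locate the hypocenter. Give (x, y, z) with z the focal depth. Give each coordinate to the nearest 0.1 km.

Each station gives a sphere (x−x_i)² + (y−y_i)² + z² = d_i² (stations at z=0).
Subtracting the ISA sphere from DUG and PAS: z² cancels, leaving linear equations in x and y:
193.4 x − 145.8 y = -20073.11
-106.6 x − 91.2 y = 4011.63
Solving: x ≈ -72.801, y ≈ 41.107 km (keep extra digits for the depth step; rounded: -72.8, 41.1).
Then from the ISA sphere: z² = 91.31² − (x + 46.7)² − (y + 44.4)² with x = -72.801, y = 41.107, so z ≈ 18.569 ≈ 18.6 km.
Check against HLID (with the unrounded solution): distance 107.46 ≈ 107.46 km. ✓

(-72.8, 41.1, 18.6)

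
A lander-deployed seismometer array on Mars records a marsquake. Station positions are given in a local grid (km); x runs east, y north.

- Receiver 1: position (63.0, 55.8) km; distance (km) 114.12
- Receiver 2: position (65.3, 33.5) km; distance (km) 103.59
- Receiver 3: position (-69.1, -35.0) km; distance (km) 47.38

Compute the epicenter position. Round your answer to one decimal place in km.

Circle about each station: (x − 63.0)² + (y − 55.8)² = 114.12²; (x − 65.3)² + (y − 33.5)² = 103.59²; (x + 69.1)² + (y + 35.0)² = 47.38².
Subtracting pairs of circle equations eliminates x²+y² and gives linear equations (the radical axes):
4.6 x − 44.6 y = 596.19
-264.2 x − 181.6 y = 9695.68
Solving the 2×2 system: x ≈ -25.7, y ≈ -16.0 km.

(-25.7, -16.0)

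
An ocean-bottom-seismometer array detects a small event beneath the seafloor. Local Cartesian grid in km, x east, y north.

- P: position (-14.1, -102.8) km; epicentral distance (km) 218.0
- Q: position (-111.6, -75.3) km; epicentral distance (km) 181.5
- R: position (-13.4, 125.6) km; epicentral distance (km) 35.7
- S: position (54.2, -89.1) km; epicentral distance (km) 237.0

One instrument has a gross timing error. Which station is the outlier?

Solve using three stations at a time. Using P, Q, S (subtract circle equations pairwise → linear system) gives (x, y) ≈ (-83.3, 103.7).
Distances from that point to each station vs reported:
  P: calculated 217.7 vs reported 218.0 → residual 0.3 km
  Q: calculated 181.2 vs reported 181.5 → residual 0.3 km
  R: calculated 73.2 vs reported 35.7 → residual 37.5 km
  S: calculated 236.8 vs reported 237.0 → residual 0.2 km
P, Q, S are mutually consistent (residuals ≈ 0); R is off by 37.5 km.

R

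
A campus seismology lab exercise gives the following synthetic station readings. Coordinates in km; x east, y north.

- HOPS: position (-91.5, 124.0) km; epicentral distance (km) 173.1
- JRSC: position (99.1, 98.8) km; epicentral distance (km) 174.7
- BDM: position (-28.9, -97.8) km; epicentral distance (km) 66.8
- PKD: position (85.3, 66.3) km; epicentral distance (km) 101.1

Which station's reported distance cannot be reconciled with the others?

PKD

Solve using three stations at a time. Using HOPS, JRSC, BDM (subtract circle equations pairwise → linear system) gives (x, y) ≈ (-16.6, -32.1).
Distances from that point to each station vs reported:
  HOPS: calculated 173.1 vs reported 173.1 → residual 0.0 km
  JRSC: calculated 174.7 vs reported 174.7 → residual 0.0 km
  BDM: calculated 66.8 vs reported 66.8 → residual 0.0 km
  PKD: calculated 141.7 vs reported 101.1 → residual 40.6 km
HOPS, JRSC, BDM are mutually consistent (residuals ≈ 0); PKD is off by 40.6 km.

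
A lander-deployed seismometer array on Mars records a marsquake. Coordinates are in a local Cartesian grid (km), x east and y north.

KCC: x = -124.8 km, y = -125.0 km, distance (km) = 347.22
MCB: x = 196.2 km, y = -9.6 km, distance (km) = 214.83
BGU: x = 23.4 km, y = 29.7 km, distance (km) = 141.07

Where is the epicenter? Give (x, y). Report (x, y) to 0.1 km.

Circle about each station: (x + 124.8)² + (y + 125.0)² = 347.22²; (x − 196.2)² + (y + 9.6)² = 214.83²; (x − 23.4)² + (y − 29.7)² = 141.07².
Subtracting the KCC equation from the MCB and BGU equations removes the quadratic terms:
642.0 x + 230.8 y = 81796.36
296.4 x + 309.4 y = 70890.59
Solving the 2×2 system: x ≈ 68.7, y ≈ 163.3 km.

68.7 km east, 163.3 km north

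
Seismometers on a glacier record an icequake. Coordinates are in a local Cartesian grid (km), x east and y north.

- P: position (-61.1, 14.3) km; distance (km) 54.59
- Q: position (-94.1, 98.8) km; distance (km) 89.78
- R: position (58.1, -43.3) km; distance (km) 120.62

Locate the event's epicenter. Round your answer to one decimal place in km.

Circle about each station: (x + 61.1)² + (y − 14.3)² = 54.59²; (x + 94.1)² + (y − 98.8)² = 89.78²; (x − 58.1)² + (y + 43.3)² = 120.62².
Subtracting the P equation from the Q and R equations removes the quadratic terms:
-66.0 x + 169.0 y = 9598.17
238.4 x − 115.2 y = -10256.32
Solving the 2×2 system: x ≈ -19.2, y ≈ 49.3 km.

-19.2 km east, 49.3 km north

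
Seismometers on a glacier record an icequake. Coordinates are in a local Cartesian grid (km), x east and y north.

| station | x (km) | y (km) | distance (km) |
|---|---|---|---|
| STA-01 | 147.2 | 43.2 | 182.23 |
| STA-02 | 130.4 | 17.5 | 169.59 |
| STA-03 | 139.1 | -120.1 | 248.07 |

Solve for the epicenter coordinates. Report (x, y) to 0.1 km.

Circle about each station: (x − 147.2)² + (y − 43.2)² = 182.23²; (x − 130.4)² + (y − 17.5)² = 169.59²; (x − 139.1)² + (y + 120.1)² = 248.07².
Subtracting the STA-01 equation from the STA-02 and STA-03 equations removes the quadratic terms:
-33.6 x − 51.4 y = -1776.67
-16.2 x − 326.6 y = -18092.21
Solving the 2×2 system: x ≈ -34.5, y ≈ 57.1 km.

(-34.5, 57.1)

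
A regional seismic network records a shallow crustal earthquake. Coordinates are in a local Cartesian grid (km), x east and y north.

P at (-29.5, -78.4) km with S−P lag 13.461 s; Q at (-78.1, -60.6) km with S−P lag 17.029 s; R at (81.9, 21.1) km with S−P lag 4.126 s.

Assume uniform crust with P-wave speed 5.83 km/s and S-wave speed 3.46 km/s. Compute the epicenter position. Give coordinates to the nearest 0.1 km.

Distance from S−P lag: d = Δt · v_P v_S / (v_P − v_S) = Δt · (5.83·3.46)/(5.83−3.46) ≈ 8.5113·Δt.
So d_P = 114.57, d_Q = 144.94, d_R = 35.12 km.
Circle about each station: (x + 29.5)² + (y + 78.4)² = 114.57²; (x + 78.1)² + (y + 60.6)² = 144.94²; (x − 81.9)² + (y − 21.1)² = 35.12².
Subtracting the P equation from the Q and R equations removes the quadratic terms:
-97.2 x + 35.6 y = -5126.16
222.8 x + 199.0 y = 12028.88
Solving the 2×2 system: x ≈ 53.1, y ≈ 1.0 km.

x ≈ 53.1 km, y ≈ 1.0 km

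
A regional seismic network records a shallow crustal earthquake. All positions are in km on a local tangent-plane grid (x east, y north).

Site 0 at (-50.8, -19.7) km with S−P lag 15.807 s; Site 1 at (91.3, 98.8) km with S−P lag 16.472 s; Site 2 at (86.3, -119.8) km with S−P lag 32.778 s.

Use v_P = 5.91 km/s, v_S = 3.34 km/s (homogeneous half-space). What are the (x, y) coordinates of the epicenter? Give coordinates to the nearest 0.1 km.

-35.2 km east, 100.7 km north

Distance from S−P lag: d = Δt · v_P v_S / (v_P − v_S) = Δt · (5.91·3.34)/(5.91−3.34) ≈ 7.6807·Δt.
So d_Site 0 = 121.41, d_Site 1 = 126.52, d_Site 2 = 251.76 km.
Circle about each station: (x + 50.8)² + (y + 19.7)² = 121.41²; (x − 91.3)² + (y − 98.8)² = 126.52²; (x − 86.3)² + (y + 119.8)² = 251.76².
Subtracting the Site 0 equation from the Site 1 and Site 2 equations removes the quadratic terms:
284.2 x + 237.0 y = 13861.48
274.2 x − 200.2 y = -29811.71
Solving the 2×2 system: x ≈ -35.2, y ≈ 100.7 km.
Check against Site 0 (with the unrounded x, y): √((x + 50.8)²+(y + 19.7)²) = 121.40 ≈ 121.41 km. ✓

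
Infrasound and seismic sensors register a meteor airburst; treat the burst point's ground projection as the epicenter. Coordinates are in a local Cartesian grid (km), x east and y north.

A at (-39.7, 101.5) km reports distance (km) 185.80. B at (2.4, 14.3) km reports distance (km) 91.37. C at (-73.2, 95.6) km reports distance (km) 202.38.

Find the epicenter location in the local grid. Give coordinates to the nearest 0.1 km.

Circle about each station: (x + 39.7)² + (y − 101.5)² = 185.80²; (x − 2.4)² + (y − 14.3)² = 91.37²; (x + 73.2)² + (y − 95.6)² = 202.38².
Subtracting pairs of circle equations eliminates x²+y² and gives linear equations (the radical axes):
84.2 x − 174.4 y = 14505.07
-67.0 x − 11.8 y = -3816.76
Solving the 2×2 system: x ≈ 66.0, y ≈ -51.3 km.

(66.0, -51.3)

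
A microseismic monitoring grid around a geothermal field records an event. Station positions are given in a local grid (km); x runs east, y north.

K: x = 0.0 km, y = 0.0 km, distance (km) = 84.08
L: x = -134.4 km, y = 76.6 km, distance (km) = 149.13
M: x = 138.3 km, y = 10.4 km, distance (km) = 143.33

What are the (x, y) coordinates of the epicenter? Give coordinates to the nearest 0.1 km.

Circle about each station: x² + y² = 84.08²; (x + 134.4)² + (y − 76.6)² = 149.13²; (x − 138.3)² + (y − 10.4)² = 143.33².
Subtracting the K equation from the L and M equations removes the quadratic terms:
-268.8 x + 153.2 y = 8760.61
276.6 x + 20.8 y = 5761.01
Solving the 2×2 system: x ≈ 14.6, y ≈ 82.8 km.

14.6 km east, 82.8 km north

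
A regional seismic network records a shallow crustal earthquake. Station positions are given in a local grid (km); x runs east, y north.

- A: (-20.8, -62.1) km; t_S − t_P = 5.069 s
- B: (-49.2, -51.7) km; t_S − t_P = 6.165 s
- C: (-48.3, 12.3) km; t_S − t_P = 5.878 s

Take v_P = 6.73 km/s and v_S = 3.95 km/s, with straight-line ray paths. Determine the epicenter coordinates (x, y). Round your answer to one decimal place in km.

(-0.9, -17.9)

Distance from S−P lag: d = Δt · v_P v_S / (v_P − v_S) = Δt · (6.73·3.95)/(6.73−3.95) ≈ 9.5624·Δt.
So d_A = 48.47, d_B = 58.95, d_C = 56.21 km.
Circle about each station: (x + 20.8)² + (y + 62.1)² = 48.47²; (x + 49.2)² + (y + 51.7)² = 58.95²; (x + 48.3)² + (y − 12.3)² = 56.21².
Subtracting the A equation from the B and C equations removes the quadratic terms:
-56.8 x + 20.8 y = -321.28
-55.0 x + 148.8 y = -2615.09
Solving the 2×2 system: x ≈ -0.9, y ≈ -17.9 km.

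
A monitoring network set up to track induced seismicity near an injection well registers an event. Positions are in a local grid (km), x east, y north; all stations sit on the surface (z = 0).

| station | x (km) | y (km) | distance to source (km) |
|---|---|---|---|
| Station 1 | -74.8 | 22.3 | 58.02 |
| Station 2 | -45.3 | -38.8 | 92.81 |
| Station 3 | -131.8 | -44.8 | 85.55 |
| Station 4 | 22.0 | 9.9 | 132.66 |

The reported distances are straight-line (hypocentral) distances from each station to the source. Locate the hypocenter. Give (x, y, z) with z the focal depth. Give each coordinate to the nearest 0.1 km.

(-100.0, 15.4, 51.8)

Each station gives a sphere (x−x_i)² + (y−y_i)² + z² = d_i² (stations at z=0).
Subtracting the Station 1 sphere from Station 2 and Station 3: z² cancels, leaving linear equations in x and y:
59.0 x − 122.2 y = -7782.18
-114.0 x − 134.2 y = 9333.47
Solving: x ≈ -100.003, y ≈ 15.401 km (keep extra digits for the depth step; rounded: -100.0, 15.4).
Then from the Station 1 sphere: z² = 58.02² − (x + 74.8)² − (y − 22.3)² with x = -100.003, y = 15.401, so z ≈ 51.803 ≈ 51.8 km.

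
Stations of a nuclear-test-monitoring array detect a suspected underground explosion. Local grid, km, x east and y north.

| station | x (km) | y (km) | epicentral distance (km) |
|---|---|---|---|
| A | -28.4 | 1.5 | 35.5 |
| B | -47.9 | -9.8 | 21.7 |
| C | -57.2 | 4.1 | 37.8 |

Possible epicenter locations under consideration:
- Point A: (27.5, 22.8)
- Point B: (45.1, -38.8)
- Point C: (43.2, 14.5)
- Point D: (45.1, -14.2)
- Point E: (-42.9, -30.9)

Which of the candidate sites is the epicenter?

For each candidate, compare |candidate − station| to the reported distance:
Point A: residuals A 24.3, B 60.4, C 48.9 → max 60.4 km
Point B: residuals A 48.3, B 75.7, C 73.1 → max 75.7 km
Point C: residuals A 37.3, B 72.6, C 63.1 → max 72.6 km
Point D: residuals A 39.7, B 71.4, C 66.1 → max 71.4 km
Point E: residuals A 0.0, B 0.0, C 0.0 → max 0.0 km
Only Point E has all residuals ≈ 0.

Point E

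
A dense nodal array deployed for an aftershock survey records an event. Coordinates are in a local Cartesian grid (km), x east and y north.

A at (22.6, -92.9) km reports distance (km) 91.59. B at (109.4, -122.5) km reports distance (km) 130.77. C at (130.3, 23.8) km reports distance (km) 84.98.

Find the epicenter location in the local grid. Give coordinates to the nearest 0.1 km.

Circle about each station: (x − 22.6)² + (y + 92.9)² = 91.59²; (x − 109.4)² + (y + 122.5)² = 130.77²; (x − 130.3)² + (y − 23.8)² = 84.98².
Subtracting the A equation from the B and C equations removes the quadratic terms:
173.6 x − 59.2 y = 9121.38
215.4 x + 233.4 y = 9570.49
Solving the 2×2 system: x ≈ 50.6, y ≈ -5.7 km.

50.6 km east, -5.7 km north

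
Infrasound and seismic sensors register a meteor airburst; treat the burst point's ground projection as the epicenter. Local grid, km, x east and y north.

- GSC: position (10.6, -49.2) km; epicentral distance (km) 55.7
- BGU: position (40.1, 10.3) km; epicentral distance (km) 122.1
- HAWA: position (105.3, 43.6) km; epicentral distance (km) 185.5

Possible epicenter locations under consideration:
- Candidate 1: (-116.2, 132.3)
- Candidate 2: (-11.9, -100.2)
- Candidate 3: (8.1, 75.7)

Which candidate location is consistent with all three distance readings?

For each candidate, compare |candidate − station| to the reported distance:
Candidate 1: residuals GSC 165.7, BGU 76.2, HAWA 53.1 → max 165.7 km
Candidate 2: residuals GSC 0.0, BGU 0.0, HAWA 0.0 → max 0.0 km
Candidate 3: residuals GSC 69.2, BGU 49.3, HAWA 83.1 → max 83.1 km
Only Candidate 2 has all residuals ≈ 0.

Candidate 2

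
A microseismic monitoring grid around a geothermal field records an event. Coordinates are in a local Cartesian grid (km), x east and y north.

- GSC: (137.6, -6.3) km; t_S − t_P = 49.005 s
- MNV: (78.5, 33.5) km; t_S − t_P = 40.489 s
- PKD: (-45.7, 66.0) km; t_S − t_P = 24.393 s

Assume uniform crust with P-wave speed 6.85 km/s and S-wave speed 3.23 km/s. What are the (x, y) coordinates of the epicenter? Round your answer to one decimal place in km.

x ≈ -161.1 km, y ≈ -28.4 km

Distance from S−P lag: d = Δt · v_P v_S / (v_P − v_S) = Δt · (6.85·3.23)/(6.85−3.23) ≈ 6.1120·Δt.
So d_GSC = 299.52, d_MNV = 247.47, d_PKD = 149.09 km.
Circle about each station: (x − 137.6)² + (y + 6.3)² = 299.52²; (x − 78.5)² + (y − 33.5)² = 247.47²; (x + 45.7)² + (y − 66.0)² = 149.09².
Subtracting pairs of circle equations eliminates x²+y² and gives linear equations (the radical axes):
-118.2 x + 79.6 y = 16781.88
-366.6 x + 144.6 y = 54955.44
Solving the 2×2 system: x ≈ -161.1, y ≈ -28.4 km.
Check against GSC (with the unrounded x, y): √((x − 137.6)²+(y + 6.3)²) = 299.53 ≈ 299.52 km. ✓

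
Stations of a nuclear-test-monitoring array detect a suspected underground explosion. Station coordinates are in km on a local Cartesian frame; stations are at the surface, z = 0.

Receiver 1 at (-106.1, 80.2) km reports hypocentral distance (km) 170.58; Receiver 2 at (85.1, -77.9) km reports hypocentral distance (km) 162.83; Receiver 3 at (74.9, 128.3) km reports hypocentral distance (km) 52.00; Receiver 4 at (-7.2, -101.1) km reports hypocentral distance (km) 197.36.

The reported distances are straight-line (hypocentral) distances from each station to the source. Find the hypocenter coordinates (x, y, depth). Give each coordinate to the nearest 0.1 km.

Each station gives a sphere (x−x_i)² + (y−y_i)² + z² = d_i² (stations at z=0).
Subtracting the Receiver 1 sphere from Receiver 2 and Receiver 3: z² cancels, leaving linear equations in x and y:
382.4 x − 316.2 y = -1794.90
362.0 x + 96.2 y = 30775.19
Solving: x ≈ 63.196, y ≈ 82.103 km (keep extra digits for the depth step; rounded: 63.2, 82.1).
Then from the Receiver 1 sphere: z² = 170.58² − (x + 106.1)² − (y − 80.2)² with x = 63.196, y = 82.103, so z ≈ 20.803 ≈ 20.8 km.

x ≈ 63.2 km, y ≈ 82.1 km, depth ≈ 20.8 km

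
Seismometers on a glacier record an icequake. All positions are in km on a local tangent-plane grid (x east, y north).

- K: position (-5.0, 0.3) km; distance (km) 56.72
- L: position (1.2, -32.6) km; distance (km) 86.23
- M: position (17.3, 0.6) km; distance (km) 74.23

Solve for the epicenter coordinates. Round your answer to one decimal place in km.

Circle about each station: (x + 5.0)² + (y − 0.3)² = 56.72²; (x − 1.2)² + (y + 32.6)² = 86.23²; (x − 17.3)² + (y − 0.6)² = 74.23².
Subtracting pairs of circle equations eliminates x²+y² and gives linear equations (the radical axes):
12.4 x − 65.8 y = -3179.34
44.6 x + 0.6 y = -2018.37
Solving the 2×2 system: x ≈ -45.8, y ≈ 39.7 km.

(-45.8, 39.7)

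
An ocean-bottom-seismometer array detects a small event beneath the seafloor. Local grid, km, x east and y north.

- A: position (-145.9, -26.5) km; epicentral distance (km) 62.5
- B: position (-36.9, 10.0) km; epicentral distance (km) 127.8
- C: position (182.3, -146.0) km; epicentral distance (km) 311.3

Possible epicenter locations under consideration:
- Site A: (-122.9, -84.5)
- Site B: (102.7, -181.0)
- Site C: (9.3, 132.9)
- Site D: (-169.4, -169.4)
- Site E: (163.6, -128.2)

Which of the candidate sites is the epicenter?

For each candidate, compare |candidate − station| to the reported distance:
Site A: residuals A 0.1, B 0.0, C 0.0 → max 0.1 km
Site B: residuals A 230.2, B 108.8, C 224.3 → max 230.2 km
Site C: residuals A 160.0, B 3.5, C 16.9 → max 160.0 km
Site D: residuals A 82.3, B 95.2, C 41.2 → max 95.2 km
Site E: residuals A 263.3, B 115.7, C 285.5 → max 285.5 km
Only Site A has all residuals ≈ 0.

Site A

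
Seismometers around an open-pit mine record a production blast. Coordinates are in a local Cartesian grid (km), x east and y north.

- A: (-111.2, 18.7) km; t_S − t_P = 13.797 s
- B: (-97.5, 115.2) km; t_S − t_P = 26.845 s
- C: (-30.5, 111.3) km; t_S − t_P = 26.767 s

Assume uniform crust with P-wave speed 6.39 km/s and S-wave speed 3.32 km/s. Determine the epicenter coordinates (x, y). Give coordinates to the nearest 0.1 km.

Distance from S−P lag: d = Δt · v_P v_S / (v_P − v_S) = Δt · (6.39·3.32)/(6.39−3.32) ≈ 6.9104·Δt.
So d_A = 95.34, d_B = 185.51, d_C = 184.97 km.
Circle about each station: (x + 111.2)² + (y − 18.7)² = 95.34²; (x + 97.5)² + (y − 115.2)² = 185.51²; (x + 30.5)² + (y − 111.3)² = 184.97².
Subtracting the A equation from the B and C equations removes the quadratic terms:
27.4 x + 193.0 y = -15262.08
161.4 x + 185.2 y = -24521.38
Solving the 2×2 system: x ≈ -73.1, y ≈ -68.7 km.

x ≈ -73.1 km, y ≈ -68.7 km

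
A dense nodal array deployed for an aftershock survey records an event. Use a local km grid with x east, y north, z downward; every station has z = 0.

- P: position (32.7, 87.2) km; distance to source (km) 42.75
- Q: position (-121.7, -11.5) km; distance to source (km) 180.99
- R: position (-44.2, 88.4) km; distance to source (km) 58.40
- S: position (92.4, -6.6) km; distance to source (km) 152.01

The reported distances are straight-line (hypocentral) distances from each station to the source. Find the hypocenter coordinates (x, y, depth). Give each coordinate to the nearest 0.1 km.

Each station gives a sphere (x−x_i)² + (y−y_i)² + z² = d_i² (stations at z=0).
Subtracting the P sphere from Q and R: z² cancels, leaving linear equations in x and y:
-308.8 x − 197.4 y = -24659.81
-153.8 x + 2.4 y = -487.93
Solving: x ≈ 5.000, y ≈ 117.102 km (keep extra digits for the depth step; rounded: 5.0, 117.1).
Then from the P sphere: z² = 42.75² − (x − 32.7)² − (y − 87.2)² with x = 5.000, y = 117.102, so z ≈ 12.890 ≈ 12.9 km.
Check against S (with the unrounded solution): distance 152.01 ≈ 152.01 km. ✓

(5.0, 117.1, 12.9)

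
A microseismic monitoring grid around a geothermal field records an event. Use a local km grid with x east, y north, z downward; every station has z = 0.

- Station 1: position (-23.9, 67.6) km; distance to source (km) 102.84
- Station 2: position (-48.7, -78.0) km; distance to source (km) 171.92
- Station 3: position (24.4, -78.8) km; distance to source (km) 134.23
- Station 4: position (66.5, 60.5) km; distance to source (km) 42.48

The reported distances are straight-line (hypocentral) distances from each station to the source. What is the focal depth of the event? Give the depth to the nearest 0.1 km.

Each station gives a sphere (x−x_i)² + (y−y_i)² + z² = d_i² (stations at z=0).
Subtracting the Station 1 sphere from Station 2 and Station 3: z² cancels, leaving linear equations in x and y:
-49.6 x − 291.2 y = -15665.70
96.6 x − 292.8 y = -5777.80
Solving: x ≈ 68.095, y ≈ 42.199 km (keep extra digits for the depth step; rounded: 68.1, 42.2).
Then from the Station 1 sphere: z² = 102.84² − (x + 23.9)² − (y − 67.6)² with x = 68.095, y = 42.199, so z ≈ 38.312 ≈ 38.3 km.
Check against Station 4 (with the unrounded solution): distance 42.49 ≈ 42.48 km. ✓

depth ≈ 38.3 km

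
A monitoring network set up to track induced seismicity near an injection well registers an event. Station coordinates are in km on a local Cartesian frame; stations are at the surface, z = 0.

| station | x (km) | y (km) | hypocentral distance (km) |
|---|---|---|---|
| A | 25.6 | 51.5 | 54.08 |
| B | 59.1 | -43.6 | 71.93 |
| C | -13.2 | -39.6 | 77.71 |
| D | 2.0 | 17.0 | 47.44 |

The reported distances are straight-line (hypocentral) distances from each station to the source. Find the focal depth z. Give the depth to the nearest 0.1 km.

Each station gives a sphere (x−x_i)² + (y−y_i)² + z² = d_i² (stations at z=0).
Subtracting the A sphere from B and C: z² cancels, leaving linear equations in x and y:
67.0 x − 190.2 y = -163.12
-77.6 x − 182.2 y = -4679.41
Solving: x ≈ 31.902, y ≈ 12.095 km (keep extra digits for the depth step; rounded: 31.9, 12.1).
Then from the A sphere: z² = 54.08² − (x − 25.6)² − (y − 51.5)² with x = 31.902, y = 12.095, so z ≈ 36.499 ≈ 36.5 km.

z ≈ 36.5 km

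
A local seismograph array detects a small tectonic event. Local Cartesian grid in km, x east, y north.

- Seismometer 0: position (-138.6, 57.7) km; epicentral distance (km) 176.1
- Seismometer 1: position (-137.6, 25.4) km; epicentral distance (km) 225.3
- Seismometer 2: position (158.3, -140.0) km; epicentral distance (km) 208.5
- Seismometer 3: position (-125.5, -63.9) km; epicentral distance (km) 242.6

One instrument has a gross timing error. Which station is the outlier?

Seismometer 0

Solve using three stations at a time. Using Seismometer 1, Seismometer 2, Seismometer 3 (subtract circle equations pairwise → linear system) gives (x, y) ≈ (85.7, 55.5).
Distances from that point to each station vs reported:
  Seismometer 0: calculated 224.3 vs reported 176.1 → residual 48.2 km
  Seismometer 1: calculated 225.3 vs reported 225.3 → residual 0.0 km
  Seismometer 2: calculated 208.5 vs reported 208.5 → residual 0.0 km
  Seismometer 3: calculated 242.6 vs reported 242.6 → residual 0.0 km
Seismometer 1, Seismometer 2, Seismometer 3 are mutually consistent (residuals ≈ 0); Seismometer 0 is off by 48.2 km.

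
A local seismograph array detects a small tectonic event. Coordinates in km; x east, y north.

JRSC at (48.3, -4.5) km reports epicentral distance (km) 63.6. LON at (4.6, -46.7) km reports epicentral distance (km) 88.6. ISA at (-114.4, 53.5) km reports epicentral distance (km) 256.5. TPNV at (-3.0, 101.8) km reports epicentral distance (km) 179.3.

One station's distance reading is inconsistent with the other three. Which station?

ISA

Solve using three stations at a time. Using JRSC, LON, TPNV (subtract circle equations pairwise → linear system) gives (x, y) ≈ (93.1, -49.5).
Distances from that point to each station vs reported:
  JRSC: calculated 63.5 vs reported 63.6 → residual 0.1 km
  LON: calculated 88.5 vs reported 88.6 → residual 0.1 km
  ISA: calculated 231.7 vs reported 256.5 → residual 24.8 km
  TPNV: calculated 179.3 vs reported 179.3 → residual 0.0 km
JRSC, LON, TPNV are mutually consistent (residuals ≈ 0); ISA is off by 24.8 km.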